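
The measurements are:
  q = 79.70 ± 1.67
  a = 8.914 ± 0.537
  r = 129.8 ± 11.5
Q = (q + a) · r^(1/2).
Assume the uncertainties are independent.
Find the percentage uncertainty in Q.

4.85%

Let u = q + a = 88.61. δu = √(δq² + δa²) = √(2.79 + 0.288) = 1.75, so δu/u = 0.0198.
Q is then a monomial in u, r:
δQ/Q = √((δu/u)² + (½·δr/r)²) = √(0.000392 + 0.00196) = 0.0485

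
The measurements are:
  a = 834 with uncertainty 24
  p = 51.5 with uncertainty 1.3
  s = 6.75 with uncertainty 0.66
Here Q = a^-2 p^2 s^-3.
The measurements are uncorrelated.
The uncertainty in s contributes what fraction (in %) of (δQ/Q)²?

93.6%

(δQ/Q)² = (-2·δa/a)² + (2·δp/p)² + (-3·δs/s)²
  a term: (-2×0.0288)² = 0.00331
  p term: (2×0.0252)² = 0.00255
  s term: (-3×0.0978)² = 0.0860
Total = 0.0919. Share from s = 0.0860/0.0919 = 0.936.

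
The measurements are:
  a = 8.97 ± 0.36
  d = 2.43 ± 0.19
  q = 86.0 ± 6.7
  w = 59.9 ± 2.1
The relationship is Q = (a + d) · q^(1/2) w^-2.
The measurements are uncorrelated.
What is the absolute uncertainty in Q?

Let u = a + d = 11.4. δu = √(δa² + δd²) = √(0.130 + 0.0361) = 0.407, so δu/u = 0.0357.
Q is then a monomial in u, q, w:
δQ/Q = √((δu/u)² + (½·δq/q)² + (-2·δw/w)²) = √(0.00128 + 0.00152 + 0.00492) = 0.0878
Q = 0.0295, so δQ = 0.0878 × 0.0295 = 0.00259.

0.00259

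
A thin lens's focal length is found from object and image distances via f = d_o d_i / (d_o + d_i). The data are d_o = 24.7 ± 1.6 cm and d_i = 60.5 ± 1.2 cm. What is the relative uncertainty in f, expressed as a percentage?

4.64%

∂f/∂d_o = (d_i/(d_o+d_i))² = 0.504;  ∂f/∂d_i = (d_o/(d_o+d_i))² = 0.0840
δf = √((∂f/∂d_o · δd_o)² + (∂f/∂d_i · δd_i)²) = √(0.651 + 0.0102) = 0.813 cm
f = 17.5 cm, so δf/f = 0.813/17.5 = 0.0464.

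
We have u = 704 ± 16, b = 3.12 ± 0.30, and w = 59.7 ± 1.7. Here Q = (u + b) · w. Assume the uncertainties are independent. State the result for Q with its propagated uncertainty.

42200 ± 1540

Let h = u + b = 707. δh = √(δu² + δb²) = √(256 + 0.0900) = 16.0, so δh/h = 0.0226.
Q is then a monomial in h, w:
δQ/Q = √((δh/h)² + (1·δw/w)²) = √(0.000512 + 0.000811) = 0.0364
Q = 42200, so δQ = 0.0364 × 42200 = 1540.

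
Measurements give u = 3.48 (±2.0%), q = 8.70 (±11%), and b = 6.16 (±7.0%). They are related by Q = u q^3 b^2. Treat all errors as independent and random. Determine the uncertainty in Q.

31200

Q is a product of powers, so relative uncertainties combine in quadrature:
  (1·δu/u)² = (1×0.0200)² = 0.000400;  (3·δq/q)² = (3×0.110)² = 0.109;  (2·δb/b)² = (2×0.0700)² = 0.0196
δQ/Q = √(0.129) = 0.359
Q = 87000, so δQ = 0.359 × 87000 = 31200.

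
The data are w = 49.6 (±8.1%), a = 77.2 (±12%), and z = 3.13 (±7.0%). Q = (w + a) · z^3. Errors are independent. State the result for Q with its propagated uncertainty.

3890 ± 873

Let u = w + a = 127. δu = √(δw² + δa²) = √(16.1 + 85.8) = 10.1, so δu/u = 0.0796.
Q is then a monomial in u, z:
δQ/Q = √((δu/u)² + (3·δz/z)²) = √(0.00634 + 0.0441) = 0.225
Q = 3890, so δQ = 0.225 × 3890 = 873.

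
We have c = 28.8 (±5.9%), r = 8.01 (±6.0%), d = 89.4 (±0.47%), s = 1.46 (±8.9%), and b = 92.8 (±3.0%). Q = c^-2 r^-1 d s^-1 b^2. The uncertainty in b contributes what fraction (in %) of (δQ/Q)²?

12.4%

(δQ/Q)² = (-2·δc/c)² + (-1·δr/r)² + (1·δd/d)² + (-1·δs/s)² + (2·δb/b)²
  c term: (-2×0.0590)² = 0.0139
  r term: (-1×0.0600)² = 0.00360
  d term: (1×0.00470)² = 2.21e-05
  s term: (-1×0.0890)² = 0.00792
  b term: (2×0.0300)² = 0.00360
Total = 0.0291. Share from b = 0.00360/0.0291 = 0.124.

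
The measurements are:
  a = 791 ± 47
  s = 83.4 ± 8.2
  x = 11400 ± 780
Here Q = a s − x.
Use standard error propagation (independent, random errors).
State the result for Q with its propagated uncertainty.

Let p = a·s = 66000. δp/p = √((1·δa/a)² + (1·δs/s)²) = √(0.00353 + 0.00967) = 0.115, so δp = 7580.
Q = p − x: δQ = √(δp² + δx²) = √(5.74e+07 + 6.08e+05) = 7620
Q = 54600.

54600 ± 7620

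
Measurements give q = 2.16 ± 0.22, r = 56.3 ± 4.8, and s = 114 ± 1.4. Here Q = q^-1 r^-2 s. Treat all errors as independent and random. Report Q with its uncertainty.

0.0167 ± 0.00331

Relative error in a monomial: (δQ/Q)² = Σ (nᵢ · δxᵢ/xᵢ)².
  (-1·δq/q)² = (-1×0.102)² = 0.0104;  (-2·δr/r)² = (-2×0.0853)² = 0.0291;  (1·δs/s)² = (1×0.0123)² = 0.000151
δQ/Q = √(0.0396) = 0.199
Q = 0.0167, so δQ = 0.199 × 0.0167 = 0.00331.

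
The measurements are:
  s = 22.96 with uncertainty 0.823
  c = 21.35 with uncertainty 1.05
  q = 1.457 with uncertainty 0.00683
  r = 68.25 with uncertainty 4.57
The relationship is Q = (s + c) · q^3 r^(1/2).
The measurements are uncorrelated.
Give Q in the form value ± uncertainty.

Let u = s + c = 44.31. δu = √(δs² + δc²) = √(0.677 + 1.10) = 1.33, so δu/u = 0.0301.
Q is then a monomial in u, q, r:
δQ/Q = √((δu/u)² + (3·δq/q)² + (½·δr/r)²) = √(0.000907 + 0.000198 + 0.00112) = 0.0472
Q = 1132, so δQ = 0.0472 × 1132 = 53.4.

1132 ± 53.4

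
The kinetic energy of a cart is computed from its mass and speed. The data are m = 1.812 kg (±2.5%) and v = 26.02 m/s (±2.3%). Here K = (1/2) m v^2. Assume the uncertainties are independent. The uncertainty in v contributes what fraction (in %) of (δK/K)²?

77.2%

(δK/K)² = (1·δm/m)² + (2·δv/v)²
  m term: (1×0.0250)² = 0.000625
  v term: (2×0.0230)² = 0.00212
Total = 0.00274. Share from v = 0.00212/0.00274 = 0.772.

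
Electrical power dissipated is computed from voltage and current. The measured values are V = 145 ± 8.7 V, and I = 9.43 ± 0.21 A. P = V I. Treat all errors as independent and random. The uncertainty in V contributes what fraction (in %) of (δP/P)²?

(δP/P)² = (1·δV/V)² + (1·δI/I)²
  V term: (1×0.0600)² = 0.00360
  I term: (1×0.0223)² = 0.000496
Total = 0.00410. Share from V = 0.00360/0.00410 = 0.879.

87.9%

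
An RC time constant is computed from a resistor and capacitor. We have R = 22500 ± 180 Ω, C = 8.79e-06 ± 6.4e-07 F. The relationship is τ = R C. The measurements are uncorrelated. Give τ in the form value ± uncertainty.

Each factor contributes (exponent × relative error)² to (δτ/τ)²:
  (1·δR/R)² = (1×0.00800)² = 6.4e-05;  (1·δC/C)² = (1×0.0728)² = 0.00530
δτ/τ = √(0.00537) = 0.0732
τ = 0.198 s, so δτ = 0.0732 × 0.198 = 0.0145 s.

0.198 ± 0.0145 s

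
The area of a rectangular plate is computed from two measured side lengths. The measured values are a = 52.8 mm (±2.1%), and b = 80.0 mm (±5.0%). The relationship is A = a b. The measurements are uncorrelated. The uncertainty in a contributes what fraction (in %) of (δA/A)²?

15.0%

(δA/A)² = (1·δa/a)² + (1·δb/b)²
  a term: (1×0.0210)² = 0.000441
  b term: (1×0.0500)² = 0.00250
Total = 0.00294. Share from a = 0.000441/0.00294 = 0.150.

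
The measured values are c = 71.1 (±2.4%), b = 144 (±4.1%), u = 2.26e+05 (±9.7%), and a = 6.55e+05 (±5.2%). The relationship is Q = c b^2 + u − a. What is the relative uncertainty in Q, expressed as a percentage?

12.7%

Let p = c·b^2 = 1.47e+06. δp/p = √((1·δc/c)² + (2·δb/b)²) = √(0.000576 + 0.00672) = 0.0854, so δp = 1.26e+05.
Q = p + u − a: δQ = √(δp² + δu² + δa²) = √(1.59e+10 + 4.81e+08 + 1.16e+09) = 1.32e+05
Q = 1.05e+06, so δQ/Q = 1.32e+05/1.05e+06 = 0.127.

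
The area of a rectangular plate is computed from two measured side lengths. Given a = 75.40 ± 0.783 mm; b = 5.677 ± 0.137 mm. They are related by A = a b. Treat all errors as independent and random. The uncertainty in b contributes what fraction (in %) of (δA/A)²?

(δA/A)² = (1·δa/a)² + (1·δb/b)²
  a term: (1×0.0104)² = 0.000108
  b term: (1×0.0241)² = 0.000582
Total = 0.000690. Share from b = 0.000582/0.000690 = 0.844.

84.4%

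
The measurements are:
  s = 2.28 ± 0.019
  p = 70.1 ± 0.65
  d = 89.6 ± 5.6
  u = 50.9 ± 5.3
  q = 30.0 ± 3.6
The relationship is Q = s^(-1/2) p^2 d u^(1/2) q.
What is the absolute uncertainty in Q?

Each factor contributes (exponent × relative error)² to (δQ/Q)²:
  (−½·δs/s)² = (-0.5×0.00833)² = 1.74e-05;  (2·δp/p)² = (2×0.00927)² = 0.000344;  (1·δd/d)² = (1×0.0625)² = 0.00391;  (½·δu/u)² = (0.5×0.104)² = 0.00271;  (1·δq/q)² = (1×0.120)² = 0.0144
δQ/Q = √(0.0214) = 0.146
Q = 6.24e+07, so δQ = 0.146 × 6.24e+07 = 9.13e+06.

9.13e+06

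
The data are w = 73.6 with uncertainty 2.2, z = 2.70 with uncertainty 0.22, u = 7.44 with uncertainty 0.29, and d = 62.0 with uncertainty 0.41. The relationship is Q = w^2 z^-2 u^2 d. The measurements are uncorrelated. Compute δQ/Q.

0.190

Products/powers → add relative errors in quadrature, weighted by exponent:
  (2·δw/w)² = (2×0.0299)² = 0.00357;  (-2·δz/z)² = (-2×0.0815)² = 0.0266;  (2·δu/u)² = (2×0.0390)² = 0.00608;  (1·δd/d)² = (1×0.00661)² = 4.37e-05
δQ/Q = √(0.0363) = 0.190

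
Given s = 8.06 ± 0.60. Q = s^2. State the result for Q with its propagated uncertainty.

Q is a product of powers, so relative uncertainties combine in quadrature:
  (2·δs/s)² = (2×0.0744)² = 0.0222
δQ/Q = √(0.0222) = 0.149
Q = 65.0, so δQ = 0.149 × 65.0 = 9.67.

65.0 ± 9.67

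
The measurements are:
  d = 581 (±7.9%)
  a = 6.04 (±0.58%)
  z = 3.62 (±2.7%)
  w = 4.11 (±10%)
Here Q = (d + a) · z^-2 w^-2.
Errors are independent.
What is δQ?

Let u = d + a = 587. δu = √(δd² + δa²) = √(2110 + 0.00123) = 45.9, so δu/u = 0.0782.
Q is then a monomial in u, z, w:
δQ/Q = √((δu/u)² + (-2·δz/z)² + (-2·δw/w)²) = √(0.00611 + 0.00292 + 0.0400) = 0.221
Q = 2.65, so δQ = 0.221 × 2.65 = 0.587.

0.587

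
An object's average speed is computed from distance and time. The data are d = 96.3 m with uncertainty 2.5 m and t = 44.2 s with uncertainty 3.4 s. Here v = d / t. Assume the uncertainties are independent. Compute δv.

Products/powers → add relative errors in quadrature, weighted by exponent:
  (1·δd/d)² = (1×0.0260)² = 0.000674;  (-1·δt/t)² = (-1×0.0769)² = 0.00592
δv/v = √(0.00659) = 0.0812
v = 2.18 m/s, so δv = 0.0812 × 2.18 = 0.177 m/s.

0.177 m/s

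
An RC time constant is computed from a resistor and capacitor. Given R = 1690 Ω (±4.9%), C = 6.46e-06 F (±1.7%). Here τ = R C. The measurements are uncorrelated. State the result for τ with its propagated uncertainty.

0.0109 ± 0.000566 s

Products/powers → add relative errors in quadrature, weighted by exponent:
  (1·δR/R)² = (1×0.0490)² = 0.00240;  (1·δC/C)² = (1×0.0170)² = 0.000289
δτ/τ = √(0.00269) = 0.0519
τ = 0.0109 s, so δτ = 0.0519 × 0.0109 = 0.000566 s.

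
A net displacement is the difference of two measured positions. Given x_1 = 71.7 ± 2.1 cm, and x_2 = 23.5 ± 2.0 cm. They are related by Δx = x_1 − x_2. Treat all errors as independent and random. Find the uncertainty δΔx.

2.90 cm

Absolute uncertainties add in quadrature for a linear combination:
  (δx_1)² = 4.41;  (δx_2)² = 4.00
δΔx = √(8.41) = 2.90 cm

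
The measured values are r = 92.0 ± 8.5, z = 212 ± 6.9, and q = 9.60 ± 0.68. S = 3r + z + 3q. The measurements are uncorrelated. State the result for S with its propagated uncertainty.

517 ± 26.5

Each term contributes (cᵢ δxᵢ)² to (δS)²:
  (3·δr)² = 650;  (δz)² = 47.6;  (3·δq)² = 4.16
δS = √(702) = 26.5
S = 517.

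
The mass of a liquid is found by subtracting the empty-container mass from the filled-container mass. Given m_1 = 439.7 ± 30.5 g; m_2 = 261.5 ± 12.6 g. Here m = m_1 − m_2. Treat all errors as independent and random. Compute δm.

m is a linear combination, so absolute uncertainties add in quadrature:
  (δm_1)² = 930;  (δm_2)² = 159
δm = √(1090) = 33.0 g

33.0 g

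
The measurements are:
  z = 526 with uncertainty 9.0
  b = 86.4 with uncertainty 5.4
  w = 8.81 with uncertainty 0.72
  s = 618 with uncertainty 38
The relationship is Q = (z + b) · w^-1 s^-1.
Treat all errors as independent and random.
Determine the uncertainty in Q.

Let u = z + b = 612. δu = √(δz² + δb²) = √(81.0 + 29.2) = 10.5, so δu/u = 0.0171.
Q is then a monomial in u, w, s:
δQ/Q = √((δu/u)² + (-1·δw/w)² + (-1·δs/s)²) = √(0.000294 + 0.00668 + 0.00378) = 0.104
Q = 0.112, so δQ = 0.104 × 0.112 = 0.0117.

0.0117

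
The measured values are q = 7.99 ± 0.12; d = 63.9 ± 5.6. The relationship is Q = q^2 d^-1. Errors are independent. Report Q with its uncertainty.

Since Q is a product/quotient, work with relative uncertainties:
  (2·δq/q)² = (2×0.0150)² = 0.000902;  (-1·δd/d)² = (-1×0.0876)² = 0.00768
δQ/Q = √(0.00858) = 0.0926
Q = 0.999, so δQ = 0.0926 × 0.999 = 0.0926.

0.999 ± 0.0926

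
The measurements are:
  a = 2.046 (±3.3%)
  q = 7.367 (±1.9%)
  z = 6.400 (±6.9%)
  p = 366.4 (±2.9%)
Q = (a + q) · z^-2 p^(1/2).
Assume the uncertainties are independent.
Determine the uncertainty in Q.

0.615

Let u = a + q = 9.413. δu = √(δa² + δq²) = √(0.00456 + 0.0196) = 0.155, so δu/u = 0.0165.
Q is then a monomial in u, z, p:
δQ/Q = √((δu/u)² + (-2·δz/z)² + (½·δp/p)²) = √(0.000273 + 0.0190 + 0.000210) = 0.140
Q = 4.399, so δQ = 0.140 × 4.399 = 0.615.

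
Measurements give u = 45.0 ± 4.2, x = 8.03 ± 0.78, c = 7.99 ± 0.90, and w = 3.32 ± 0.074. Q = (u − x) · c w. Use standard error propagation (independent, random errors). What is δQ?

160

Let h = u − x = 37.0. δh = √(δu² + δx²) = √(17.6 + 0.608) = 4.27, so δh/h = 0.116.
Q is then a monomial in h, c, w:
δQ/Q = √((δh/h)² + (1·δc/c)² + (1·δw/w)²) = √(0.0134 + 0.0127 + 0.000497) = 0.163
Q = 981, so δQ = 0.163 × 981 = 160.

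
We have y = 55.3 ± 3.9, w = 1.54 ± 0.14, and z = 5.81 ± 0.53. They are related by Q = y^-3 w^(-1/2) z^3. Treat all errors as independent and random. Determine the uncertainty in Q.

0.000326

Products/powers → add relative errors in quadrature, weighted by exponent:
  (-3·δy/y)² = (-3×0.0705)² = 0.0448;  (−½·δw/w)² = (-0.5×0.0909)² = 0.00207;  (3·δz/z)² = (3×0.0912)² = 0.0749
δQ/Q = √(0.122) = 0.349
Q = 0.000935, so δQ = 0.349 × 0.000935 = 0.000326.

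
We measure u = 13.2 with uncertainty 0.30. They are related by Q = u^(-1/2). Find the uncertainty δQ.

Each factor contributes (exponent × relative error)² to (δQ/Q)²:
  (−½·δu/u)² = (-0.5×0.0227)² = 0.000129
δQ/Q = √(0.000129) = 0.0114
Q = 0.275, so δQ = 0.0114 × 0.275 = 0.00313.

0.00313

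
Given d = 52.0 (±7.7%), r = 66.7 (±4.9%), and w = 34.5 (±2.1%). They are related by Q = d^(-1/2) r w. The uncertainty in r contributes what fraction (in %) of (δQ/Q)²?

(δQ/Q)² = (−½·δd/d)² + (1·δr/r)² + (1·δw/w)²
  d term: (-0.5×0.0770)² = 0.00148
  r term: (1×0.0490)² = 0.00240
  w term: (1×0.0210)² = 0.000441
Total = 0.00432. Share from r = 0.00240/0.00432 = 0.555.

55.5%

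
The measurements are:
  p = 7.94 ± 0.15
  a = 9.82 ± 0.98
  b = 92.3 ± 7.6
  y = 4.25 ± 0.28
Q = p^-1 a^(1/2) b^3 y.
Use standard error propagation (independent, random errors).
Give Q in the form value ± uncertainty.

For a monomial Q ∝ p^-1, a^(1/2), b^3, y, fractional errors add in quadrature:
  (-1·δp/p)² = (-1×0.0189)² = 0.000357;  (½·δa/a)² = (0.5×0.0998)² = 0.00249;  (3·δb/b)² = (3×0.0823)² = 0.0610;  (1·δy/y)² = (1×0.0659)² = 0.00434
δQ/Q = √(0.0682) = 0.261
Q = 1.32e+06, so δQ = 0.261 × 1.32e+06 = 3.44e+05.

(1.32 ± 0.344) × 10^6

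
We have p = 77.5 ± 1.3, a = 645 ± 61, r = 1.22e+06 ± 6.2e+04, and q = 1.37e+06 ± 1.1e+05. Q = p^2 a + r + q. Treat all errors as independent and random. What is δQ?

4.09e+05

Let w = p^2·a = 3.87e+06. δw/w = √((2·δp/p)² + (1·δa/a)²) = √(0.00113 + 0.00894) = 0.100, so δw = 3.89e+05.
Q = w + r + q: δQ = √(δw² + δr² + δq²) = √(1.51e+11 + 3.84e+09 + 1.21e+10) = 4.09e+05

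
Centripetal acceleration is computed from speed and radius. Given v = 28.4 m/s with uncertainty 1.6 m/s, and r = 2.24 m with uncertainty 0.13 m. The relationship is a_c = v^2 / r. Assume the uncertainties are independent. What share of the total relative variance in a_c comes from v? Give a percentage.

79.0%

(δa_c/a_c)² = (2·δv/v)² + (-1·δr/r)²
  v term: (2×0.0563)² = 0.0127
  r term: (-1×0.0580)² = 0.00337
Total = 0.0161. Share from v = 0.0127/0.0161 = 0.790.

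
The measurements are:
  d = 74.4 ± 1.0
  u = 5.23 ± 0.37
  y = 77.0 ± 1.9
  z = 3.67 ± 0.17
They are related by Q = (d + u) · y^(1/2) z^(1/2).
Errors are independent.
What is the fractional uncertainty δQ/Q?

Let w = d + u = 79.6. δw = √(δd² + δu²) = √(1.00 + 0.137) = 1.07, so δw/w = 0.0134.
Q is then a monomial in w, y, z:
δQ/Q = √((δw/w)² + (½·δy/y)² + (½·δz/z)²) = √(0.000179 + 0.000152 + 0.000536) = 0.0295

0.0295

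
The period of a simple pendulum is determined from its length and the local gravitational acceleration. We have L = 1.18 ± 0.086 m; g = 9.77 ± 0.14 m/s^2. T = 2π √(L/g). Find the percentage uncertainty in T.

For a monomial T ∝ L^(1/2), g^(-1/2), fractional errors add in quadrature:
  (½·δL/L)² = (0.5×0.0729)² = 0.00133;  (−½·δg/g)² = (-0.5×0.0143)² = 5.13e-05
δT/T = √(0.00138) = 0.0371

3.71%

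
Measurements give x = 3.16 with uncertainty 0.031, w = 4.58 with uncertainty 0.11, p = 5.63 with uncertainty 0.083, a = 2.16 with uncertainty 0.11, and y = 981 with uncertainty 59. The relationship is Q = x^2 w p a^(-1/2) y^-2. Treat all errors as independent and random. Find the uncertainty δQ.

For a monomial Q ∝ x^2, w, p, a^(-1/2), y^-2, fractional errors add in quadrature:
  (2·δx/x)² = (2×0.00981)² = 0.000385;  (1·δw/w)² = (1×0.0240)² = 0.000577;  (1·δp/p)² = (1×0.0147)² = 0.000217;  (−½·δa/a)² = (-0.5×0.0509)² = 0.000648;  (-2·δy/y)² = (-2×0.0601)² = 0.0145
δQ/Q = √(0.0163) = 0.128
Q = 0.000182, so δQ = 0.128 × 0.000182 = 2.32e-05.

2.32e-05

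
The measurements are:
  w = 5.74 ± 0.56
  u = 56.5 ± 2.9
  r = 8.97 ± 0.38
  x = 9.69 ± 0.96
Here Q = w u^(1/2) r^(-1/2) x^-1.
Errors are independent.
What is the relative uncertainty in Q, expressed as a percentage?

14.3%

Since Q is a product/quotient, work with relative uncertainties:
  (1·δw/w)² = (1×0.0976)² = 0.00952;  (½·δu/u)² = (0.5×0.0513)² = 0.000659;  (−½·δr/r)² = (-0.5×0.0424)² = 0.000449;  (-1·δx/x)² = (-1×0.0991)² = 0.00982
δQ/Q = √(0.0204) = 0.143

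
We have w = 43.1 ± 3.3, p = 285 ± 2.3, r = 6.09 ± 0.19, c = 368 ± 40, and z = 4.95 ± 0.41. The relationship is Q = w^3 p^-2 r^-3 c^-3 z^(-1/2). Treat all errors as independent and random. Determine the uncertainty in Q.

Products/powers → add relative errors in quadrature, weighted by exponent:
  (3·δw/w)² = (3×0.0766)² = 0.0528;  (-2·δp/p)² = (-2×0.00807)² = 0.000261;  (-3·δr/r)² = (-3×0.0312)² = 0.00876;  (-3·δc/c)² = (-3×0.109)² = 0.106;  (−½·δz/z)² = (-0.5×0.0828)² = 0.00172
δQ/Q = √(0.170) = 0.412
Q = 3.94e-11, so δQ = 0.412 × 3.94e-11 = 1.62e-11.

1.62e-11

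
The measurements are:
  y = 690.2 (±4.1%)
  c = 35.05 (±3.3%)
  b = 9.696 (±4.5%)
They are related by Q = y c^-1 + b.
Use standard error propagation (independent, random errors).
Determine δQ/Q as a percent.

Let p = y·c^-1 = 19.69. δp/p = √((1·δy/y)² + (-1·δc/c)²) = √(0.00168 + 0.00109) = 0.0526, so δp = 1.04.
Q = p + b: δQ = √(δp² + δb²) = √(1.07 + 0.190) = 1.12
Q = 29.39, so δQ/Q = 1.12/29.39 = 0.0383.

3.83%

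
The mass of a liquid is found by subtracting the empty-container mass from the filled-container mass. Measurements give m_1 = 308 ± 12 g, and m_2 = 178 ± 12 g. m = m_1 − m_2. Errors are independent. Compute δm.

Each term contributes (cᵢ δxᵢ)² to (δm)²:
  (δm_1)² = 144;  (δm_2)² = 144
δm = √(288) = 17.0 g

17.0 g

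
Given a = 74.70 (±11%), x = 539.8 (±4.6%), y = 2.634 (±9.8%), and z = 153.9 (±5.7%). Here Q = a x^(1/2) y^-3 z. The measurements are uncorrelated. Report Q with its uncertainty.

14620 ± 4680

Products/powers → add relative errors in quadrature, weighted by exponent:
  (1·δa/a)² = (1×0.110)² = 0.0121;  (½·δx/x)² = (0.5×0.0460)² = 0.000529;  (-3·δy/y)² = (-3×0.0980)² = 0.0864;  (1·δz/z)² = (1×0.0570)² = 0.00325
δQ/Q = √(0.102) = 0.320
Q = 14620, so δQ = 0.320 × 14620 = 4680.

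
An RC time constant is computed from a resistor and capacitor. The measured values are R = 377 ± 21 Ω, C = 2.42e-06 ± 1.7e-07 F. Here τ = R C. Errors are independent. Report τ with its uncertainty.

(9.12 ± 0.818) × 10^-4 s

Since τ is a product/quotient, work with relative uncertainties:
  (1·δR/R)² = (1×0.0557)² = 0.00310;  (1·δC/C)² = (1×0.0702)² = 0.00493
δτ/τ = √(0.00804) = 0.0897
τ = 0.000912 s, so δτ = 0.0897 × 0.000912 = 8.18e-05 s.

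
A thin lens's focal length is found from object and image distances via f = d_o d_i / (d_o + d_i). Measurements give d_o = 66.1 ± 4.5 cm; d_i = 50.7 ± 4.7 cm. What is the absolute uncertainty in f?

1.73 cm

∂f/∂d_o = (d_i/(d_o+d_i))² = 0.188;  ∂f/∂d_i = (d_o/(d_o+d_i))² = 0.320
δf = √((∂f/∂d_o · δd_o)² + (∂f/∂d_i · δd_i)²) = √(0.719 + 2.27) = 1.73 cm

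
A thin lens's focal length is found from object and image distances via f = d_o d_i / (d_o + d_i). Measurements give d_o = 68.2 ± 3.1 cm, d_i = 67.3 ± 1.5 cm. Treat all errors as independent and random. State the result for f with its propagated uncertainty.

33.9 ± 0.854 cm

∂f/∂d_o = (d_i/(d_o+d_i))² = 0.247;  ∂f/∂d_i = (d_o/(d_o+d_i))² = 0.253
δf = √((∂f/∂d_o · δd_o)² + (∂f/∂d_i · δd_i)²) = √(0.585 + 0.144) = 0.854 cm
f = 33.9 cm.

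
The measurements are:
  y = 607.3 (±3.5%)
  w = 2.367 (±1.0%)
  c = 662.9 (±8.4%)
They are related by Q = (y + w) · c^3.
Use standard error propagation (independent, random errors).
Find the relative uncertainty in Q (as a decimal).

0.254

Let u = y + w = 609.7. δu = √(δy² + δw²) = √(452 + 0.000560) = 21.3, so δu/u = 0.0349.
Q is then a monomial in u, c:
δQ/Q = √((δu/u)² + (3·δc/c)²) = √(0.00122 + 0.0635) = 0.254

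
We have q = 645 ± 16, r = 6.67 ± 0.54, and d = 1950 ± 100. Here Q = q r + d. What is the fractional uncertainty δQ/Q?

Let p = q·r = 4300. δp/p = √((1·δq/q)² + (1·δr/r)²) = √(0.000615 + 0.00655) = 0.0847, so δp = 364.
Q = p + d: δQ = √(δp² + δd²) = √(1.33e+05 + 10000) = 378
Q = 6250, so δQ/Q = 378/6250 = 0.0604.

0.0604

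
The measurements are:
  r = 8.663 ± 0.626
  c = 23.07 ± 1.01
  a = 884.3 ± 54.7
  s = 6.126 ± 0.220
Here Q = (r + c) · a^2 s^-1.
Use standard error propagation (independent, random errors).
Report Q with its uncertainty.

(4.051 ± 0.543) × 10^6

Let u = r + c = 31.73. δu = √(δr² + δc²) = √(0.392 + 1.02) = 1.19, so δu/u = 0.0374.
Q is then a monomial in u, a, s:
δQ/Q = √((δu/u)² + (2·δa/a)² + (-1·δs/s)²) = √(0.00140 + 0.0153 + 0.00129) = 0.134
Q = 4.051e+06, so δQ = 0.134 × 4.051e+06 = 5.43e+05.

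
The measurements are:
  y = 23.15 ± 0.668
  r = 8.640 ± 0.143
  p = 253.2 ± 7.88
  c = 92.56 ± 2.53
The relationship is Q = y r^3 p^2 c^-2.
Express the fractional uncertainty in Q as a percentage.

For a monomial Q ∝ y, r^3, p^2, c^-2, fractional errors add in quadrature:
  (1·δy/y)² = (1×0.0289)² = 0.000833;  (3·δr/r)² = (3×0.0166)² = 0.00247;  (2·δp/p)² = (2×0.0311)² = 0.00387;  (-2·δc/c)² = (-2×0.0273)² = 0.00299
δQ/Q = √(0.0102) = 0.101

10.1%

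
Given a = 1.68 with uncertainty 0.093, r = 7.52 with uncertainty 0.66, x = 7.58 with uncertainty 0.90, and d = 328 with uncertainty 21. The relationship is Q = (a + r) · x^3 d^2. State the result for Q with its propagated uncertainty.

Let u = a + r = 9.20. δu = √(δa² + δr²) = √(0.00865 + 0.436) = 0.667, so δu/u = 0.0724.
Q is then a monomial in u, x, d:
δQ/Q = √((δu/u)² + (3·δx/x)² + (2·δd/d)²) = √(0.00525 + 0.127 + 0.0164) = 0.385
Q = 4.31e+08, so δQ = 0.385 × 4.31e+08 = 1.66e+08.

(4.31 ± 1.66) × 10^8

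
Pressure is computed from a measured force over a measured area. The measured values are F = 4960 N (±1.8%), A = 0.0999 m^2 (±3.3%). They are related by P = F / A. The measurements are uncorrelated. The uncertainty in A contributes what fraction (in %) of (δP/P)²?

(δP/P)² = (1·δF/F)² + (-1·δA/A)²
  F term: (1×0.0180)² = 0.000324
  A term: (-1×0.0330)² = 0.00109
Total = 0.00141. Share from A = 0.00109/0.00141 = 0.771.

77.1%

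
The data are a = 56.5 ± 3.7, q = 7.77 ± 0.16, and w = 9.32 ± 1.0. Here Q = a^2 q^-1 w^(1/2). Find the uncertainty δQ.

For a monomial Q ∝ a^2, q^-1, w^(1/2), fractional errors add in quadrature:
  (2·δa/a)² = (2×0.0655)² = 0.0172;  (-1·δq/q)² = (-1×0.0206)² = 0.000424;  (½·δw/w)² = (0.5×0.107)² = 0.00288
δQ/Q = √(0.0205) = 0.143
Q = 1250, so δQ = 0.143 × 1250 = 179.

179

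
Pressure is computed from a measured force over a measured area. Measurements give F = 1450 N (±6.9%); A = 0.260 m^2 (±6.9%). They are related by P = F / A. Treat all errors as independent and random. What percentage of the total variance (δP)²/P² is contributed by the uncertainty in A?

50.0%

(δP/P)² = (1·δF/F)² + (-1·δA/A)²
  F term: (1×0.0690)² = 0.00476
  A term: (-1×0.0690)² = 0.00476
Total = 0.00952. Share from A = 0.00476/0.00952 = 0.500.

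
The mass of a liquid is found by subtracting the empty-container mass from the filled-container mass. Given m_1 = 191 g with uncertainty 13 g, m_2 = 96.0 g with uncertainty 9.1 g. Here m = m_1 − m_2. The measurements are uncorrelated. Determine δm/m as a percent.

Sums and differences: (δm)² = Σ (cᵢ δxᵢ)².
  (δm_1)² = 169;  (δm_2)² = 82.8
δm = √(252) = 15.9 g
m = 95.0 g, so δm/m = 15.9/95.0 = 0.167.

16.7%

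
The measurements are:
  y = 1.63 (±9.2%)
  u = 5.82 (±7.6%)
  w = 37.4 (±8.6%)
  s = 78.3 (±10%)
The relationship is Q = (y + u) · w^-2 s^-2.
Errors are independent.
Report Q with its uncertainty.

Let h = y + u = 7.45. δh = √(δy² + δu²) = √(0.0225 + 0.196) = 0.467, so δh/h = 0.0627.
Q is then a monomial in h, w, s:
δQ/Q = √((δh/h)² + (-2·δw/w)² + (-2·δs/s)²) = √(0.00393 + 0.0296 + 0.0400) = 0.271
Q = 8.69e-07, so δQ = 0.271 × 8.69e-07 = 2.36e-07.

(8.69 ± 2.36) × 10^-7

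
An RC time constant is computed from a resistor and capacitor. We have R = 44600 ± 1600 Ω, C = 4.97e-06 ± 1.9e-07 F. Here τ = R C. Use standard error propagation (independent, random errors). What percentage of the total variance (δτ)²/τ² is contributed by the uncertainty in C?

53.2%

(δτ/τ)² = (1·δR/R)² + (1·δC/C)²
  R term: (1×0.0359)² = 0.00129
  C term: (1×0.0382)² = 0.00146
Total = 0.00275. Share from C = 0.00146/0.00275 = 0.532.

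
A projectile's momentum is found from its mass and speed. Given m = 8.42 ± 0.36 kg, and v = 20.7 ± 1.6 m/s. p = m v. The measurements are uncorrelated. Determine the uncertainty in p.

15.4 kg·m/s

p is a product of powers, so relative uncertainties combine in quadrature:
  (1·δm/m)² = (1×0.0428)² = 0.00183;  (1·δv/v)² = (1×0.0773)² = 0.00597
δp/p = √(0.00780) = 0.0883
p = 174 kg·m/s, so δp = 0.0883 × 174 = 15.4 kg·m/s.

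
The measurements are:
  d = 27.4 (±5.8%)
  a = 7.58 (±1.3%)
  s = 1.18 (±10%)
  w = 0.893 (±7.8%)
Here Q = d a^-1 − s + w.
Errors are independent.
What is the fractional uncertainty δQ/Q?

Let p = d·a^-1 = 3.61. δp/p = √((1·δd/d)² + (-1·δa/a)²) = √(0.00336 + 0.000169) = 0.0594, so δp = 0.215.
Q = p − s + w: δQ = √(δp² + δs² + δw²) = √(0.0462 + 0.0139 + 0.00485) = 0.255
Q = 3.33, so δQ/Q = 0.255/3.33 = 0.0766.

0.0766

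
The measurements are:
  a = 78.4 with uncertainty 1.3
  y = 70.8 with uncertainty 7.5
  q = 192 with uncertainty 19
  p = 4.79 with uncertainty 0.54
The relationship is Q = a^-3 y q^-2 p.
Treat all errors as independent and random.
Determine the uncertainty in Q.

Each factor contributes (exponent × relative error)² to (δQ/Q)²:
  (-3·δa/a)² = (-3×0.0166)² = 0.00247;  (1·δy/y)² = (1×0.106)² = 0.0112;  (-2·δq/q)² = (-2×0.0990)² = 0.0392;  (1·δp/p)² = (1×0.113)² = 0.0127
δQ/Q = √(0.0656) = 0.256
Q = 1.91e-08, so δQ = 0.256 × 1.91e-08 = 4.89e-09.

4.89e-09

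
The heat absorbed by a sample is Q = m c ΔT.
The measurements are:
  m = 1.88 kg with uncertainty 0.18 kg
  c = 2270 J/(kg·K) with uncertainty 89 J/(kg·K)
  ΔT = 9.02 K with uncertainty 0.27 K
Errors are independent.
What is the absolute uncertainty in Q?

For a monomial Q ∝ m, c, ΔT, fractional errors add in quadrature:
  (1·δm/m)² = (1×0.0957)² = 0.00917;  (1·δc/c)² = (1×0.0392)² = 0.00154;  (1·δΔT/ΔT)² = (1×0.0299)² = 0.000896
δQ/Q = √(0.0116) = 0.108
Q = 38500 J, so δQ = 0.108 × 38500 = 4150 J.

4150 J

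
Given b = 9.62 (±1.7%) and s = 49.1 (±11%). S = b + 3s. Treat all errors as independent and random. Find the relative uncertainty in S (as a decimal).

0.103

S is a linear combination, so absolute uncertainties add in quadrature:
  (δb)² = 0.0267;  (3·δs)² = 263
δS = √(263) = 16.2
S = 157, so δS/S = 16.2/157 = 0.103.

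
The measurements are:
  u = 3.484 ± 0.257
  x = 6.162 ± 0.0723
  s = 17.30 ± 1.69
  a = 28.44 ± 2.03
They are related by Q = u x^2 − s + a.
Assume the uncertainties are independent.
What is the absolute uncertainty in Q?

Let p = u·x^2 = 132.3. δp/p = √((1·δu/u)² + (2·δx/x)²) = √(0.00544 + 0.000551) = 0.0774, so δp = 10.2.
Q = p − s + a: δQ = √(δp² + δs² + δa²) = √(105 + 2.86 + 4.12) = 10.6

10.6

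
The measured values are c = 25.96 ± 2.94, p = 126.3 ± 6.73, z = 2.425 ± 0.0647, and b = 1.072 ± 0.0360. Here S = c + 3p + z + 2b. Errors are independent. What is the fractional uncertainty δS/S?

0.0498

For a sum/difference, combine absolute errors in quadrature:
  (δc)² = 8.64;  (3·δp)² = 408;  (δz)² = 0.00419;  (2·δb)² = 0.00518
δS = √(416) = 20.4
S = 409.4, so δS/S = 20.4/409.4 = 0.0498.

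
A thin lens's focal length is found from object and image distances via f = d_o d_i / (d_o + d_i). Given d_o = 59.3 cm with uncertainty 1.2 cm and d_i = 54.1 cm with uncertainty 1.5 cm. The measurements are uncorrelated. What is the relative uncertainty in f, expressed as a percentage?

∂f/∂d_o = (d_i/(d_o+d_i))² = 0.228;  ∂f/∂d_i = (d_o/(d_o+d_i))² = 0.273
δf = √((∂f/∂d_o · δd_o)² + (∂f/∂d_i · δd_i)²) = √(0.0746 + 0.168) = 0.493 cm
f = 28.3 cm, so δf/f = 0.493/28.3 = 0.0174.

1.74%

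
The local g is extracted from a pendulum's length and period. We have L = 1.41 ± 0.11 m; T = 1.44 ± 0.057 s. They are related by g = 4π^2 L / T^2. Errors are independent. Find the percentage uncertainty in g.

Each factor contributes (exponent × relative error)² to (δg/g)²:
  (1·δL/L)² = (1×0.0780)² = 0.00609;  (-2·δT/T)² = (-2×0.0396)² = 0.00627
δg/g = √(0.0124) = 0.111

11.1%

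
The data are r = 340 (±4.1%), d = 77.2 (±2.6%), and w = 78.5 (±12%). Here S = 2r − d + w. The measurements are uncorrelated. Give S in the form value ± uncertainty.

S is a linear combination, so absolute uncertainties add in quadrature:
  (2·δr)² = 777;  (δd)² = 4.03;  (δw)² = 88.7
δS = √(870) = 29.5
S = 681.

681 ± 29.5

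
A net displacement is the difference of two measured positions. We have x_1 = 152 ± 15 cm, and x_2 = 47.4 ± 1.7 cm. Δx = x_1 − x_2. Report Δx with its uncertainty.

105 ± 15.1 cm

Absolute uncertainties add in quadrature for a linear combination:
  (δx_1)² = 225;  (δx_2)² = 2.89
δΔx = √(228) = 15.1 cm
Δx = 105 cm.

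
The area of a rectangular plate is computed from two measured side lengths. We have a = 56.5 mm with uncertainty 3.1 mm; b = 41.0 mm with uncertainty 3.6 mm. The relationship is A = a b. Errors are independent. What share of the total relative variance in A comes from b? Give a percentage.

(δA/A)² = (1·δa/a)² + (1·δb/b)²
  a term: (1×0.0549)² = 0.00301
  b term: (1×0.0878)² = 0.00771
Total = 0.0107. Share from b = 0.00771/0.0107 = 0.719.

71.9%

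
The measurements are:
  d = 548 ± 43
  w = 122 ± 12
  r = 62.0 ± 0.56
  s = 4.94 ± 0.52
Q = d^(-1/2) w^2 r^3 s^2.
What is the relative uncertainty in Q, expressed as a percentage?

29.2%

Each factor contributes (exponent × relative error)² to (δQ/Q)²:
  (−½·δd/d)² = (-0.5×0.0785)² = 0.00154;  (2·δw/w)² = (2×0.0984)² = 0.0387;  (3·δr/r)² = (3×0.00903)² = 0.000734;  (2·δs/s)² = (2×0.105)² = 0.0443
δQ/Q = √(0.0853) = 0.292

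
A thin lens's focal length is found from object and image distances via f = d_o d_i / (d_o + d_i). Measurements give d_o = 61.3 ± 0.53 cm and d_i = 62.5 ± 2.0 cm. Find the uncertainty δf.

∂f/∂d_o = (d_i/(d_o+d_i))² = 0.255;  ∂f/∂d_i = (d_o/(d_o+d_i))² = 0.245
δf = √((∂f/∂d_o · δd_o)² + (∂f/∂d_i · δd_i)²) = √(0.0182 + 0.240) = 0.509 cm

0.509 cm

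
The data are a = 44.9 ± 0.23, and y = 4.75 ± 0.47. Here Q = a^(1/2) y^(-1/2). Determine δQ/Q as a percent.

Since Q is a product/quotient, work with relative uncertainties:
  (½·δa/a)² = (0.5×0.00512)² = 6.56e-06;  (−½·δy/y)² = (-0.5×0.0989)² = 0.00245
δQ/Q = √(0.00245) = 0.0495

4.95%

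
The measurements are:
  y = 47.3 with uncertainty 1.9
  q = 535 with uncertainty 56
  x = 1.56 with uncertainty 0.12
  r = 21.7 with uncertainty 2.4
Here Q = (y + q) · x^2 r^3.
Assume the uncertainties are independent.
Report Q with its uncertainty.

Let u = y + q = 582. δu = √(δy² + δq²) = √(3.61 + 3140) = 56.0, so δu/u = 0.0962.
Q is then a monomial in u, x, r:
δQ/Q = √((δu/u)² + (2·δx/x)² + (3·δr/r)²) = √(0.00926 + 0.0237 + 0.110) = 0.378
Q = 1.45e+07, so δQ = 0.378 × 1.45e+07 = 5.48e+06.

(1.45 ± 0.548) × 10^7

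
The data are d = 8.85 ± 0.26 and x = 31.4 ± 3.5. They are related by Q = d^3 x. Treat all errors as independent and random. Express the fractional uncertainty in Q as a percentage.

14.2%

Products/powers → add relative errors in quadrature, weighted by exponent:
  (3·δd/d)² = (3×0.0294)² = 0.00777;  (1·δx/x)² = (1×0.111)² = 0.0124
δQ/Q = √(0.0202) = 0.142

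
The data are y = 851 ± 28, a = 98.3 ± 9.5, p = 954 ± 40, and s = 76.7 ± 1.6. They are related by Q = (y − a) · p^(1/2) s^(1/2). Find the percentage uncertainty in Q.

Let u = y − a = 753. δu = √(δy² + δa²) = √(784 + 90.2) = 29.6, so δu/u = 0.0393.
Q is then a monomial in u, p, s:
δQ/Q = √((δu/u)² + (½·δp/p)² + (½·δs/s)²) = √(0.00154 + 0.000440 + 0.000109) = 0.0457

4.57%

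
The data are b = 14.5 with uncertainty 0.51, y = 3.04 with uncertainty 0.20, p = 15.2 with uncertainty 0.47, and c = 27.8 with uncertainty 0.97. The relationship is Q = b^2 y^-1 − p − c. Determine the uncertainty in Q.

Let w = b^2·y^-1 = 69.2. δw/w = √((2·δb/b)² + (-1·δy/y)²) = √(0.00495 + 0.00433) = 0.0963, so δw = 6.66.
Q = w − p − c: δQ = √(δw² + δp² + δc²) = √(44.4 + 0.221 + 0.941) = 6.75

6.75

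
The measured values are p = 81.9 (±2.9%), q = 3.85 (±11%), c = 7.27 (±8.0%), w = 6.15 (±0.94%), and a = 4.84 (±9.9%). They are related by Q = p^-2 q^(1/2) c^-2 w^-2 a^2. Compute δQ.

9.17e-07

Each factor contributes (exponent × relative error)² to (δQ/Q)²:
  (-2·δp/p)² = (-2×0.0290)² = 0.00336;  (½·δq/q)² = (0.5×0.110)² = 0.00302;  (-2·δc/c)² = (-2×0.0800)² = 0.0256;  (-2·δw/w)² = (-2×0.00940)² = 0.000353;  (2·δa/a)² = (2×0.0990)² = 0.0392
δQ/Q = √(0.0715) = 0.267
Q = 3.43e-06, so δQ = 0.267 × 3.43e-06 = 9.17e-07.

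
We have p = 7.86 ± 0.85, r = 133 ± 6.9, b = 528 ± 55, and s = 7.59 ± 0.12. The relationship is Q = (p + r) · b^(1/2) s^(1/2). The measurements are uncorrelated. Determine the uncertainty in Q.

Let u = p + r = 141. δu = √(δp² + δr²) = √(0.722 + 47.6) = 6.95, so δu/u = 0.0494.
Q is then a monomial in u, b, s:
δQ/Q = √((δu/u)² + (½·δb/b)² + (½·δs/s)²) = √(0.00244 + 0.00271 + 6.25e-05) = 0.0722
Q = 8920, so δQ = 0.0722 × 8920 = 644.

644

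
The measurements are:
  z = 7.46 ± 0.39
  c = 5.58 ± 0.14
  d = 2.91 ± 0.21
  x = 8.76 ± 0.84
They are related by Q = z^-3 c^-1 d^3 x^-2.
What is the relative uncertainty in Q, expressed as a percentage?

33.0%

Each factor contributes (exponent × relative error)² to (δQ/Q)²:
  (-3·δz/z)² = (-3×0.0523)² = 0.0246;  (-1·δc/c)² = (-1×0.0251)² = 0.000629;  (3·δd/d)² = (3×0.0722)² = 0.0469;  (-2·δx/x)² = (-2×0.0959)² = 0.0368
δQ/Q = √(0.109) = 0.330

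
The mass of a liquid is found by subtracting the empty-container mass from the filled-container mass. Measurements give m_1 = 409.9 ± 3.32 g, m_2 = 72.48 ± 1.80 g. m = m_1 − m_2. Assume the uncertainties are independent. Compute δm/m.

For a sum/difference, combine absolute errors in quadrature:
  (δm_1)² = 11.0;  (δm_2)² = 3.24
δm = √(14.3) = 3.78 g
m = 337.4 g, so δm/m = 3.78/337.4 = 0.0112.

0.0112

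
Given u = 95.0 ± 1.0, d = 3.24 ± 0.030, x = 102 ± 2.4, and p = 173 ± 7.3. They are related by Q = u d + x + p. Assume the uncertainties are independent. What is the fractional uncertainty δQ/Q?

Let w = u·d = 308. δw/w = √((1·δu/u)² + (1·δd/d)²) = √(0.000111 + 8.57e-05) = 0.0140, so δw = 4.32.
Q = w + x + p: δQ = √(δw² + δx² + δp²) = √(18.6 + 5.76 + 53.3) = 8.81
Q = 583, so δQ/Q = 8.81/583 = 0.0151.

0.0151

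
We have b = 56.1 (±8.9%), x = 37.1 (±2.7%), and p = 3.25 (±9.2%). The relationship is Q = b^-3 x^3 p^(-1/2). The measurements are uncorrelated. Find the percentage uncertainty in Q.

28.3%

For a monomial Q ∝ b^-3, x^3, p^(-1/2), fractional errors add in quadrature:
  (-3·δb/b)² = (-3×0.0890)² = 0.0713;  (3·δx/x)² = (3×0.0270)² = 0.00656;  (−½·δp/p)² = (-0.5×0.0920)² = 0.00212
δQ/Q = √(0.0800) = 0.283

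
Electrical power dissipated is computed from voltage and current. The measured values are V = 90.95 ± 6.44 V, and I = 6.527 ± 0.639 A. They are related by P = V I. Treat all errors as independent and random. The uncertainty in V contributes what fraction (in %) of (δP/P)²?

(δP/P)² = (1·δV/V)² + (1·δI/I)²
  V term: (1×0.0708)² = 0.00501
  I term: (1×0.0979)² = 0.00958
Total = 0.0146. Share from V = 0.00501/0.0146 = 0.343.

34.3%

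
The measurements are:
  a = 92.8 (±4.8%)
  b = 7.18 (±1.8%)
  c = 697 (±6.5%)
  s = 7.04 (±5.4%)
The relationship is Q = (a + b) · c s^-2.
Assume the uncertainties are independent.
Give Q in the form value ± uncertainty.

Let u = a + b = 100.0. δu = √(δa² + δb²) = √(19.8 + 0.0167) = 4.46, so δu/u = 0.0446.
Q is then a monomial in u, c, s:
δQ/Q = √((δu/u)² + (1·δc/c)² + (-2·δs/s)²) = √(0.00199 + 0.00423 + 0.0117) = 0.134
Q = 1410, so δQ = 0.134 × 1410 = 188.

1410 ± 188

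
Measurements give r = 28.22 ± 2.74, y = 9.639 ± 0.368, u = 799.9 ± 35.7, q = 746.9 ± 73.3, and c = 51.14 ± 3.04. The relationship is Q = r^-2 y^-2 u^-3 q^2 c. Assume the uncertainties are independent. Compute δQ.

Since Q is a product/quotient, work with relative uncertainties:
  (-2·δr/r)² = (-2×0.0971)² = 0.0377;  (-2·δy/y)² = (-2×0.0382)² = 0.00583;  (-3·δu/u)² = (-3×0.0446)² = 0.0179;  (2·δq/q)² = (2×0.0981)² = 0.0385;  (1·δc/c)² = (1×0.0594)² = 0.00353
δQ/Q = √(0.104) = 0.322
Q = 7.534e-07, so δQ = 0.322 × 7.534e-07 = 2.42e-07.

2.42e-07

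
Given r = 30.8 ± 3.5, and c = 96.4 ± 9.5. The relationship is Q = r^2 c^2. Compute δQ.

2.65e+06

Relative error in a monomial: (δQ/Q)² = Σ (nᵢ · δxᵢ/xᵢ)².
  (2·δr/r)² = (2×0.114)² = 0.0517;  (2·δc/c)² = (2×0.0985)² = 0.0388
δQ/Q = √(0.0905) = 0.301
Q = 8.82e+06, so δQ = 0.301 × 8.82e+06 = 2.65e+06.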